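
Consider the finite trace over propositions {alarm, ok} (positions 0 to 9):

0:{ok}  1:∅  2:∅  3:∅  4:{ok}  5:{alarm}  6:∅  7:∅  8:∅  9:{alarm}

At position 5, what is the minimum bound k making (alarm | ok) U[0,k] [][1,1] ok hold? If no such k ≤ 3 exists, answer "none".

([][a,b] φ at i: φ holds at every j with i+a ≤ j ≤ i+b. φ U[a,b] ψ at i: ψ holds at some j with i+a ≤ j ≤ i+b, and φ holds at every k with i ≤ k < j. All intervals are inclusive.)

Need earliest j ≥ 5 with [][1,1] ok, and (alarm | ok) at every k in [5,j-1].
  j=5: rhs fails.
  j=6: rhs fails.
  j=7: rhs fails.
  j=8: rhs fails.
No witness within the range → none.

none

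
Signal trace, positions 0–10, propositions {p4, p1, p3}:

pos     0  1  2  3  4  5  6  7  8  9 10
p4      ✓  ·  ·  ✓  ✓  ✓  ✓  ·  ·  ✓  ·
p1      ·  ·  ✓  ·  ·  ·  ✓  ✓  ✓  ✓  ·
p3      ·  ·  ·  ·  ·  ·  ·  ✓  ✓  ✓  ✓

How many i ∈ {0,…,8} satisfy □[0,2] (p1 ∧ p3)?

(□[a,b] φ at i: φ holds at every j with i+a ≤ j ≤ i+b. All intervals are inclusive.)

1

Evaluate at each i in [0,8]:
  i=0: ✗ (fails at j=0)
  i=1: ✗ (fails at j=1)
  i=2: ✗ (fails at j=2)
  i=3: ✗ (fails at j=3)
  i=4: ✗ (fails at j=4)
  i=5: ✗ (fails at j=5)
  i=6: ✗ (fails at j=6)
  i=7: ✓ (all of [7,9])
  i=8: ✗ (fails at j=10)
Positions where it holds: {7} → 1.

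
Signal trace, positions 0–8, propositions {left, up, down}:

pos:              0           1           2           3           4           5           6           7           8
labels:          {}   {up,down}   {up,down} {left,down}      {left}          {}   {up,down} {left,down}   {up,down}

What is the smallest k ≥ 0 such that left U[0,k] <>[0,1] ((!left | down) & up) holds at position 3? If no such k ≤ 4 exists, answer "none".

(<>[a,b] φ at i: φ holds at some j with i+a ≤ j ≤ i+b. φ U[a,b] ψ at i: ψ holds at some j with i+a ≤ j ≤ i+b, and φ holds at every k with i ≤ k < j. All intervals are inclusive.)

2

Need earliest j ≥ 3 with <>[0,1] ((!left | down) & up), and left at every k in [3,j-1].
  j=3: rhs fails.
  j=4: rhs fails.
  j=5: rhs holds; lhs holds on [3,4]. k = 2.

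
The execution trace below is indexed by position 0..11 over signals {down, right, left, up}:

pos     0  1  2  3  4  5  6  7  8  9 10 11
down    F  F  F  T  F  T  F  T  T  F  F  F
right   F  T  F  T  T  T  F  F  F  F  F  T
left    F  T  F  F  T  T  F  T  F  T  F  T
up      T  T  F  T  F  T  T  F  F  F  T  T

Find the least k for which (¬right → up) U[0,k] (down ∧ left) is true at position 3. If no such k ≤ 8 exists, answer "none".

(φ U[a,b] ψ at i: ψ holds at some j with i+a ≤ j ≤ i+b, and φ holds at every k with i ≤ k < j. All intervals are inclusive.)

Need earliest j ≥ 3 with (down ∧ left), and (¬right → up) at every k in [3,j-1].
  j=3: rhs fails.
  j=4: rhs fails.
  j=5: rhs holds; lhs holds on [3,4]. k = 2.

2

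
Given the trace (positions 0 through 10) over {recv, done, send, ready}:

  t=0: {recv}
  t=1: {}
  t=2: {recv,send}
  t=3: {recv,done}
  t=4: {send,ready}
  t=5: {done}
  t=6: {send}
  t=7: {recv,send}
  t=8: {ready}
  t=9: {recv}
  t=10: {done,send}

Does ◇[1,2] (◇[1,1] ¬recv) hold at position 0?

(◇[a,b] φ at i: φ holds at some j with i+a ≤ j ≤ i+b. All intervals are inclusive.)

Check ◇[1,1] ¬recv at each j in [1,2]:
  j=1: fails (none in [2,2])
  j=2: fails (none in [3,3])
No position in the window satisfies it → formula fails.

No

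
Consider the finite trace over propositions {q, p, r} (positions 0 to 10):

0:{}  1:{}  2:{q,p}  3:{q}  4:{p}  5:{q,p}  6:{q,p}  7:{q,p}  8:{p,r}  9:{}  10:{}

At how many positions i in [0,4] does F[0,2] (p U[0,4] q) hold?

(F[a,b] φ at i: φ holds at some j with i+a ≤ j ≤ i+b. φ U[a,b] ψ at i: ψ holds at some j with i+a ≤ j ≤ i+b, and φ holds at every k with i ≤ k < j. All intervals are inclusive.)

Evaluate at each i in [0,4]:
  i=0: ✓ (witness j=2)
  i=1: ✓ (witness j=2)
  i=2: ✓ (witness j=2)
  i=3: ✓ (witness j=3)
  i=4: ✓ (witness j=4)
Positions where it holds: {0, 1, 2, 3, 4} → 5.

5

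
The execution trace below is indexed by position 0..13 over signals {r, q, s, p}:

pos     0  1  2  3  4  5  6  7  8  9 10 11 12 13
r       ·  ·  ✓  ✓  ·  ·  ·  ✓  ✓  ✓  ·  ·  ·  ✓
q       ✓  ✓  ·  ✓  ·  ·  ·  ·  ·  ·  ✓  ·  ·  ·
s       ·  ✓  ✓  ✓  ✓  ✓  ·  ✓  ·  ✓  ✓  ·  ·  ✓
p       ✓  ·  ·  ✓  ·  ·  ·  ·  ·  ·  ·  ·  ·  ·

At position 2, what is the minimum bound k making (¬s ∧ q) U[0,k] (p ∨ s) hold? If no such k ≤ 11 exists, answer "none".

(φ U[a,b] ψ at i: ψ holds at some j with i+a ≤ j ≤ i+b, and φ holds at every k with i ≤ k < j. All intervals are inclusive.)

0

Need earliest j ≥ 2 with (p ∨ s), and (¬s ∧ q) at every k in [2,j-1].
  j=2: rhs holds (empty prefix). k = 0.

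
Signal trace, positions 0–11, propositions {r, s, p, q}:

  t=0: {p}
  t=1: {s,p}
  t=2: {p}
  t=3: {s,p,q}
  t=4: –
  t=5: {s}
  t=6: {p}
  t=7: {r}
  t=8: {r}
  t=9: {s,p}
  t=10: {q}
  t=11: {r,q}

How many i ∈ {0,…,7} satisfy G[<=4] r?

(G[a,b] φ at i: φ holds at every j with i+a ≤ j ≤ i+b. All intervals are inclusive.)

0

Evaluate at each i in [0,7]:
  i=0: ✗ (fails at j=0)
  i=1: ✗ (fails at j=1)
  i=2: ✗ (fails at j=2)
  i=3: ✗ (fails at j=3)
  i=4: ✗ (fails at j=4)
  i=5: ✗ (fails at j=5)
  i=6: ✗ (fails at j=6)
  i=7: ✗ (fails at j=9)
Positions where it holds: {} → 0.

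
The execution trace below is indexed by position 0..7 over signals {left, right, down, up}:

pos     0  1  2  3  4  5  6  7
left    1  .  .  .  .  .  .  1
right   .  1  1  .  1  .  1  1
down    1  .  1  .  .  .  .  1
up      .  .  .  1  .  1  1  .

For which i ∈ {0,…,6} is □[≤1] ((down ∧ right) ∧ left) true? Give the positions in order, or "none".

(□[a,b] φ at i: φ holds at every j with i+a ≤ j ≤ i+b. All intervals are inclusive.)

none

Evaluate at each i in [0,6]:
  i=0: ✗ (fails at j=0)
  i=1: ✗ (fails at j=1)
  i=2: ✗ (fails at j=2)
  i=3: ✗ (fails at j=3)
  i=4: ✗ (fails at j=4)
  i=5: ✗ (fails at j=5)
  i=6: ✗ (fails at j=6)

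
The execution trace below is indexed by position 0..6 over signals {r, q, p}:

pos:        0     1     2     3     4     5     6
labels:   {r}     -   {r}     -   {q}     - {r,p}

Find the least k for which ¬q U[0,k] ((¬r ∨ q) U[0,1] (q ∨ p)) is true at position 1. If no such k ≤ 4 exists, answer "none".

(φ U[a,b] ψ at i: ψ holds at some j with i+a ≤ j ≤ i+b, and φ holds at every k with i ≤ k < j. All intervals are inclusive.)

2

Need earliest j ≥ 1 with ((¬r ∨ q) U[0,1] (q ∨ p)), and ¬q at every k in [1,j-1].
  j=1: rhs fails.
  j=2: rhs fails.
  j=3: rhs holds; lhs holds on [1,2]. k = 2.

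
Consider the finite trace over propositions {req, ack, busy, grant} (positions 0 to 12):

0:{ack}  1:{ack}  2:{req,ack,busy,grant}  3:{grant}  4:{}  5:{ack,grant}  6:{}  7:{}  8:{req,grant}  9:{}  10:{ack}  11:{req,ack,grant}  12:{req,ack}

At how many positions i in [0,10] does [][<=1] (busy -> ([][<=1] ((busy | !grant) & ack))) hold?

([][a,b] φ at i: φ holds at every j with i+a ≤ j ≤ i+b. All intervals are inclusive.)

9

Evaluate at each i in [0,10]:
  i=0: ✓ (all of [0,1])
  i=1: ✗ (fails at j=2)
  i=2: ✗ (fails at j=2)
  i=3: ✓ (all of [3,4])
  i=4: ✓ (all of [4,5])
  i=5: ✓ (all of [5,6])
  i=6: ✓ (all of [6,7])
  i=7: ✓ (all of [7,8])
  i=8: ✓ (all of [8,9])
  i=9: ✓ (all of [9,10])
  i=10: ✓ (all of [10,11])
Positions where it holds: {0, 3, 4, 5, 6, 7, 8, 9, 10} → 9.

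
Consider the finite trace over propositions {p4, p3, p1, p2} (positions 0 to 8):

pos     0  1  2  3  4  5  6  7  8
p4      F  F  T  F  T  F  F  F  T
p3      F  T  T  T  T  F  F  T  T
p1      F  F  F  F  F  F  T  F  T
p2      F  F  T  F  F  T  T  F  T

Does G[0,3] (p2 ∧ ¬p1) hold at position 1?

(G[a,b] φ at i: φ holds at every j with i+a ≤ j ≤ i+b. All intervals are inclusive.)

Check (p2 ∧ ¬p1) at every j in [1,4]:
  j=1: false
  j=2: true
  j=3: false
  j=4: false
Fails at j=1 → formula fails.

False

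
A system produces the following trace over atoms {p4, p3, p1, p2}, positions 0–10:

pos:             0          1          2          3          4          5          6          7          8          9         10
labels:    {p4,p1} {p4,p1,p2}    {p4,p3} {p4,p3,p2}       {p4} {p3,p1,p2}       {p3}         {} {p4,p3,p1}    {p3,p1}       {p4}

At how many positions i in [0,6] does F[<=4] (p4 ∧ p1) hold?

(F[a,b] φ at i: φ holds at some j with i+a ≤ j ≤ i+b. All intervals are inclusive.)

Evaluate at each i in [0,6]:
  i=0: ✓ (witness j=0)
  i=1: ✓ (witness j=1)
  i=2: ✗ (none in [2,6])
  i=3: ✗ (none in [3,7])
  i=4: ✓ (witness j=8)
  i=5: ✓ (witness j=8)
  i=6: ✓ (witness j=8)
Positions where it holds: {0, 1, 4, 5, 6} → 5.

5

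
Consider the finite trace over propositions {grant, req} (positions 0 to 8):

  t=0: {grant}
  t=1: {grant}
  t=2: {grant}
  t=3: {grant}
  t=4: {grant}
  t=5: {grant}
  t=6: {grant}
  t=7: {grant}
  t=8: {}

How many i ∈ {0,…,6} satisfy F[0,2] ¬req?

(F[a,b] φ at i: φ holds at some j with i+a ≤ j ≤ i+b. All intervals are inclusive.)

Evaluate at each i in [0,6]:
  i=0: ✓ (witness j=0)
  i=1: ✓ (witness j=1)
  i=2: ✓ (witness j=2)
  i=3: ✓ (witness j=3)
  i=4: ✓ (witness j=4)
  i=5: ✓ (witness j=5)
  i=6: ✓ (witness j=6)
Positions where it holds: {0, 1, 2, 3, 4, 5, 6} → 7.

7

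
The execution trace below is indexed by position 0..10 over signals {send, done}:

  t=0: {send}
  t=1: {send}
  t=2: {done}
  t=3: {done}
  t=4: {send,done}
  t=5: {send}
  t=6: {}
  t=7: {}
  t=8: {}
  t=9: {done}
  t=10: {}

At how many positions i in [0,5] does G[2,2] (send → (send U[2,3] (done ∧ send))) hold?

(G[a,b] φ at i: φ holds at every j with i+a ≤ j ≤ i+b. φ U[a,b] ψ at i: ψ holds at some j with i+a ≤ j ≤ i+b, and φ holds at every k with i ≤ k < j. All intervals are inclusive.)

4

Evaluate at each i in [0,5]:
  i=0: ✓ (all of [2,2])
  i=1: ✓ (all of [3,3])
  i=2: ✗ (fails at j=4)
  i=3: ✗ (fails at j=5)
  i=4: ✓ (all of [6,6])
  i=5: ✓ (all of [7,7])
Positions where it holds: {0, 1, 4, 5} → 4.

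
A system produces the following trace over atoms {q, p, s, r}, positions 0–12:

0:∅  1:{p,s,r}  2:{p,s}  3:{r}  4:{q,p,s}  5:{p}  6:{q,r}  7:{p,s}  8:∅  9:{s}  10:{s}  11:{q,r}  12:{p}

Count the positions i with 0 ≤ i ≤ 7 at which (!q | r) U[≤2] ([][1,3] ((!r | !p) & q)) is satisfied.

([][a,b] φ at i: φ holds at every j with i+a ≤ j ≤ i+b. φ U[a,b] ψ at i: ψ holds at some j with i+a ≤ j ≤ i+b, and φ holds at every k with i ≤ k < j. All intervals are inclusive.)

0

Evaluate at each i in [0,7]:
  i=0: ✗ (no rhs in [0,2])
  i=1: ✗ (no rhs in [1,3])
  i=2: ✗ (no rhs in [2,4])
  i=3: ✗ (no rhs in [3,5])
  i=4: ✗ (no rhs in [4,6])
  i=5: ✗ (no rhs in [5,7])
  i=6: ✗ (no rhs in [6,8])
  i=7: ✗ (no rhs in [7,9])
Positions where it holds: {} → 0.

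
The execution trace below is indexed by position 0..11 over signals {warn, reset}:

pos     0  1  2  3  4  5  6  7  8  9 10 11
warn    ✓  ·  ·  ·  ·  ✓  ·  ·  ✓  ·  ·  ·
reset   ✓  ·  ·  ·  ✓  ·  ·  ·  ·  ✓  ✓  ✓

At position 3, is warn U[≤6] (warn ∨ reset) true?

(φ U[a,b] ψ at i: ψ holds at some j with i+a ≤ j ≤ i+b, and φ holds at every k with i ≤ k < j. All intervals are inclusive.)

Need some j in [3,9] with (warn ∨ reset), and warn at every k in [3,j-1].
  j=3: (warn ∨ reset) false.
  j=4: (warn ∨ reset) holds, but warn fails at k=3 → not this j.
  j=5: (warn ∨ reset) holds, but warn fails at k=3 → not this j.
  j=6: (warn ∨ reset) false.
  j=7: (warn ∨ reset) false.
  j=8: (warn ∨ reset) holds, but warn fails at k=3 → not this j.
  j=9: (warn ∨ reset) holds, but warn fails at k=3 → not this j.
No j in the window works → until fails.

False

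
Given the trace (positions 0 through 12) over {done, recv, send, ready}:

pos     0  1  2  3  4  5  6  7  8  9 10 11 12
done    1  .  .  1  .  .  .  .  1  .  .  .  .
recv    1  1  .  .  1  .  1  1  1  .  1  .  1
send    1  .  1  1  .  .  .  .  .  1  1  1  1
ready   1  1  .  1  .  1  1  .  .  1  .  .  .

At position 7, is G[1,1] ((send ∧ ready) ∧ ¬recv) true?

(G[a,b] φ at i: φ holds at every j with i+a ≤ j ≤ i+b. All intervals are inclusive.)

Check ((send ∧ ready) ∧ ¬recv) at every j in [8,8]:
  j=8: false
Fails at j=8 → formula fails.

No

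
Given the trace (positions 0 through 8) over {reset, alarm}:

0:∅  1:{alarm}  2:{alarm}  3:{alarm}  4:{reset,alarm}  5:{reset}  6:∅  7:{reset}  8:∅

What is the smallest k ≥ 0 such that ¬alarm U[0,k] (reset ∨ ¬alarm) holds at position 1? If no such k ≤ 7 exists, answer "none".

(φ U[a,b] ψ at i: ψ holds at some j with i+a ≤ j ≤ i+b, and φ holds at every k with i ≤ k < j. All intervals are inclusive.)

Need earliest j ≥ 1 with (reset ∨ ¬alarm), and ¬alarm at every k in [1,j-1].
  j=1: rhs fails.
  j=2: rhs fails.
  j=3: rhs fails.
  j=4: rhs holds but lhs fails at k=1.
  j=5: rhs holds but lhs fails at k=1.
  j=6: rhs holds but lhs fails at k=1.
  j=7: rhs holds but lhs fails at k=1.
  j=8: rhs holds but lhs fails at k=1.
No witness within the range → none.

none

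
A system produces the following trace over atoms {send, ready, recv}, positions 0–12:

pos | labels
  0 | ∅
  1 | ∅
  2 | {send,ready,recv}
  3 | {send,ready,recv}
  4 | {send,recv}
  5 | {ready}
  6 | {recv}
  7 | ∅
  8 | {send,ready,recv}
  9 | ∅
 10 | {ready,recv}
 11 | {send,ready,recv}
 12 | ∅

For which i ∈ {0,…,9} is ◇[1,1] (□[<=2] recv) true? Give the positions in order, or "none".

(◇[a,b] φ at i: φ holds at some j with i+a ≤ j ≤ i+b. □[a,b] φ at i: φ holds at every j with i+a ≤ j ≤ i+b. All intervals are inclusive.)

Evaluate at each i in [0,9]:
  i=0: ✗ (none in [1,1])
  i=1: ✓ (witness j=2)
  i=2: ✗ (none in [3,3])
  i=3: ✗ (none in [4,4])
  i=4: ✗ (none in [5,5])
  i=5: ✗ (none in [6,6])
  i=6: ✗ (none in [7,7])
  i=7: ✗ (none in [8,8])
  i=8: ✗ (none in [9,9])
  i=9: ✗ (none in [10,10])

1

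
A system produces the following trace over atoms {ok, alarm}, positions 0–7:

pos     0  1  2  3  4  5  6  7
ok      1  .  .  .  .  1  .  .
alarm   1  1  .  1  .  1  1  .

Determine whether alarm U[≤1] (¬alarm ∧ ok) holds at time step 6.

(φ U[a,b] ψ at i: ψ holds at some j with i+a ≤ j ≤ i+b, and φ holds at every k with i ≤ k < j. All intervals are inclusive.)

Does not hold

Need some j in [6,7] with (¬alarm ∧ ok), and alarm at every k in [6,j-1].
  j=6: (¬alarm ∧ ok) false.
  j=7: (¬alarm ∧ ok) false.
No j in the window works → until fails.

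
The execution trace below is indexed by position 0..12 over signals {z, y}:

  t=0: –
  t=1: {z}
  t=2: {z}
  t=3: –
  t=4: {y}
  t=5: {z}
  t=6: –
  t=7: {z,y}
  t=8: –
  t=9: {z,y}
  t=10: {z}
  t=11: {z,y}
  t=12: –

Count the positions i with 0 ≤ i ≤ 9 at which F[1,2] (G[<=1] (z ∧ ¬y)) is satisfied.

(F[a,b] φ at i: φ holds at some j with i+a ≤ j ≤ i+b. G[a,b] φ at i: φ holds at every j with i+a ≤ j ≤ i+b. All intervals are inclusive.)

Evaluate at each i in [0,9]:
  i=0: ✓ (witness j=1)
  i=1: ✗ (none in [2,3])
  i=2: ✗ (none in [3,4])
  i=3: ✗ (none in [4,5])
  i=4: ✗ (none in [5,6])
  i=5: ✗ (none in [6,7])
  i=6: ✗ (none in [7,8])
  i=7: ✗ (none in [8,9])
  i=8: ✗ (none in [9,10])
  i=9: ✗ (none in [10,11])
Positions where it holds: {0} → 1.

1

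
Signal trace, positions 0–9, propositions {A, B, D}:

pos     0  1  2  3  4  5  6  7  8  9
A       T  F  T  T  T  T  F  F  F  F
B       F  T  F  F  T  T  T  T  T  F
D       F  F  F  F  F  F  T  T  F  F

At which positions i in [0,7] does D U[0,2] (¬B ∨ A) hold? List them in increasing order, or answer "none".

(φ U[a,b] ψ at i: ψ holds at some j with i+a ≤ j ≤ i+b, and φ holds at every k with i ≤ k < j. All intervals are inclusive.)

Evaluate at each i in [0,7]:
  i=0: ✓ (rhs at j=0)
  i=1: ✗ (lhs fails at k=1 before rhs at j=2)
  i=2: ✓ (rhs at j=2)
  i=3: ✓ (rhs at j=3)
  i=4: ✓ (rhs at j=4)
  i=5: ✓ (rhs at j=5)
  i=6: ✗ (no rhs in [6,8])
  i=7: ✗ (lhs fails at k=8 before rhs at j=9)

0, 2, 3, 4, 5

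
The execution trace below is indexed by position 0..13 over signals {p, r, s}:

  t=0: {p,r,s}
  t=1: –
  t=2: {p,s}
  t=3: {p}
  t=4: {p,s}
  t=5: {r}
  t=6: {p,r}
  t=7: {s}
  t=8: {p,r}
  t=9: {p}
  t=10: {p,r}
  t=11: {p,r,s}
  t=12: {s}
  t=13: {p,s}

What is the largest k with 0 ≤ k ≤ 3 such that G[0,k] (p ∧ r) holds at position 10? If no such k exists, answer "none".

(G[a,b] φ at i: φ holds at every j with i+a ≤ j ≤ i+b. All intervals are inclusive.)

1

(p ∧ r) must hold from j=10 onward; find where it first fails.
  j=10: holds
  j=11: holds
  j=12: fails
Holds on [10,11], so largest k = 1.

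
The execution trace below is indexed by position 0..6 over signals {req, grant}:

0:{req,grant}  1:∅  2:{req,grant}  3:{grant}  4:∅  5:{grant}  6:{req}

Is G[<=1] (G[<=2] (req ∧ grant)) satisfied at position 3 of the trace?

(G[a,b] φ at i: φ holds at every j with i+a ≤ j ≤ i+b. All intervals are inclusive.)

No

Check G[<=2] (req ∧ grant) at every j in [3,4]:
  j=3: fails at 3
  j=4: fails at 4
Fails at j=3 → formula fails.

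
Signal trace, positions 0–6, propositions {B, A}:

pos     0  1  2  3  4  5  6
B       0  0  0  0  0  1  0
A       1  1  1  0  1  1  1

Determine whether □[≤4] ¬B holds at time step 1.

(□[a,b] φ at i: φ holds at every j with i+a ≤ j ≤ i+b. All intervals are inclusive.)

Check ¬B at every j in [1,5]:
  j=1: true
  j=2: true
  j=3: true
  j=4: true
  j=5: false
Fails at j=5 → formula fails.

Does not hold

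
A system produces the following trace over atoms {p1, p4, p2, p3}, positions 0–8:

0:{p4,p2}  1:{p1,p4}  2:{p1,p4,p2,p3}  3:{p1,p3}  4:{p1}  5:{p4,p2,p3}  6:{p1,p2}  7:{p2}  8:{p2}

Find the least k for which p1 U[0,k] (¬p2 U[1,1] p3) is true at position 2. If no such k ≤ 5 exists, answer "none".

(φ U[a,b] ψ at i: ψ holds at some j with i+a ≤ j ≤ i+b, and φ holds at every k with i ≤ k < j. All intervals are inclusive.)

Need earliest j ≥ 2 with (¬p2 U[1,1] p3), and p1 at every k in [2,j-1].
  j=2: rhs fails.
  j=3: rhs fails.
  j=4: rhs holds; lhs holds on [2,3]. k = 2.

2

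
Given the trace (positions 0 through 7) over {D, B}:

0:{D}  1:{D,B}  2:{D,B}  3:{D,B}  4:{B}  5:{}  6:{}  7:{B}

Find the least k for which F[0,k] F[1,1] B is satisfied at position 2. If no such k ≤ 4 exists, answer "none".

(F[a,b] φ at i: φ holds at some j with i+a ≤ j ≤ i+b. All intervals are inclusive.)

0

Scan j = 2,3,… for F[1,1] B:
  j=2: holds
First hit at j=2, so smallest k = 2-2 = 0.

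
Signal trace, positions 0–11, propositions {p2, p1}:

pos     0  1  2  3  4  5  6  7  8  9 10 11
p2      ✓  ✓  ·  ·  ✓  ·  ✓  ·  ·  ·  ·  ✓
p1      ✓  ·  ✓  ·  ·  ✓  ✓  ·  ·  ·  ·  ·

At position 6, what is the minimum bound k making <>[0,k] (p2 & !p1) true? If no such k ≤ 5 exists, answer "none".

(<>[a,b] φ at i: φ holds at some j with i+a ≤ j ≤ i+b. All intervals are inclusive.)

Scan j = 6,7,… for (p2 & !p1):
  j=6: fails
  j=7: fails
  j=8: fails
  j=9: fails
  j=10: fails
  j=11: holds
First hit at j=11, so smallest k = 11-6 = 5.

5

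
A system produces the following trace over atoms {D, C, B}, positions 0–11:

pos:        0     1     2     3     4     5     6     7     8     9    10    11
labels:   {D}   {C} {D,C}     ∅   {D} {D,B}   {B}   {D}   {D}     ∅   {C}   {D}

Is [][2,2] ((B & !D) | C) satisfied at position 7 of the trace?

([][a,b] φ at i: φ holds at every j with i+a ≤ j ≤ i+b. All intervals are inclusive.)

Check ((B & !D) | C) at every j in [9,9]:
  j=9: false
Fails at j=9 → formula fails.

False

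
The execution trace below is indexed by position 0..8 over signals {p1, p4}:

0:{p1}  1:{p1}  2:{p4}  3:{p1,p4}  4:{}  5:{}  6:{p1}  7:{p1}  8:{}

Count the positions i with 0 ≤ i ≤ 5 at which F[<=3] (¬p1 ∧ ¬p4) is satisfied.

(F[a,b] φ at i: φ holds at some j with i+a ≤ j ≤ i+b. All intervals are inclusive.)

5

Evaluate at each i in [0,5]:
  i=0: ✗ (none in [0,3])
  i=1: ✓ (witness j=4)
  i=2: ✓ (witness j=4)
  i=3: ✓ (witness j=4)
  i=4: ✓ (witness j=4)
  i=5: ✓ (witness j=5)
Positions where it holds: {1, 2, 3, 4, 5} → 5.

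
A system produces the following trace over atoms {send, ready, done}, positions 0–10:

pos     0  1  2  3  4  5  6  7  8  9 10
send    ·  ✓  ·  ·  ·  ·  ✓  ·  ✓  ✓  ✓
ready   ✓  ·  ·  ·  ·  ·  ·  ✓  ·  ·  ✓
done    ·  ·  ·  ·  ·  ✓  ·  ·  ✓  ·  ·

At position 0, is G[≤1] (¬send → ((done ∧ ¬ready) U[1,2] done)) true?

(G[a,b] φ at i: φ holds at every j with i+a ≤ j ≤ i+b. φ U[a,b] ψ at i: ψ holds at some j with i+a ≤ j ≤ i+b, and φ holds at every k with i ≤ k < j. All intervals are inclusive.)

Check (¬send → ((done ∧ ¬ready) U[1,2] done)) at every j in [0,1]:
  j=0: antecedent true; consequent fails → ✗
  j=1: antecedent false → ✓
Fails at j=0 → formula fails.

False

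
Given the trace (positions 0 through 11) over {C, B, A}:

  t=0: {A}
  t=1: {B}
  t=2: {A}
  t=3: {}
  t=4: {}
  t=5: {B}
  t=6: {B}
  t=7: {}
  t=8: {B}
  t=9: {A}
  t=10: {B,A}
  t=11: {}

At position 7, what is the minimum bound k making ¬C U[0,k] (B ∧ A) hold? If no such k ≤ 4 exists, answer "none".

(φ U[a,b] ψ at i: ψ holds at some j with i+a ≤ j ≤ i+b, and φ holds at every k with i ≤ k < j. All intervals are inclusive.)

Need earliest j ≥ 7 with (B ∧ A), and ¬C at every k in [7,j-1].
  j=7: rhs fails.
  j=8: rhs fails.
  j=9: rhs fails.
  j=10: rhs holds; lhs holds on [7,9]. k = 3.

3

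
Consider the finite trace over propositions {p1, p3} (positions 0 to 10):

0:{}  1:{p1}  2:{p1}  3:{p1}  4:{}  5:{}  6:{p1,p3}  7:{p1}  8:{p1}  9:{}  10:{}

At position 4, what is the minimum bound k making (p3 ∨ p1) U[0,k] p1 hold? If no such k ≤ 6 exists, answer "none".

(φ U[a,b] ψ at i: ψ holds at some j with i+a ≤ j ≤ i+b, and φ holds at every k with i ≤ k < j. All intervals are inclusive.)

none

Need earliest j ≥ 4 with p1, and (p3 ∨ p1) at every k in [4,j-1].
  j=4: rhs fails.
  j=5: rhs fails.
  j=6: rhs holds but lhs fails at k=4.
  j=7: rhs holds but lhs fails at k=4.
  j=8: rhs holds but lhs fails at k=4.
  j=9: rhs fails.
  j=10: rhs fails.
No witness within the range → none.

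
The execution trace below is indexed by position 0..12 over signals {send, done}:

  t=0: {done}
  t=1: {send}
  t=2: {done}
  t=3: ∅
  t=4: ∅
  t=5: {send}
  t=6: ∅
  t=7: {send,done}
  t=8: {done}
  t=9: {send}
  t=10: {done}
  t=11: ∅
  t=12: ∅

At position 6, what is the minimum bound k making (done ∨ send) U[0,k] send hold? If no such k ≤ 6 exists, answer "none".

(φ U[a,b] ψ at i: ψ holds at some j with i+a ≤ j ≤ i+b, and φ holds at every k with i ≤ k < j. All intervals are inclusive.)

none

Need earliest j ≥ 6 with send, and (done ∨ send) at every k in [6,j-1].
  j=6: rhs fails.
  j=7: rhs holds but lhs fails at k=6.
  j=8: rhs fails.
  j=9: rhs holds but lhs fails at k=6.
  j=10: rhs fails.
  j=11: rhs fails.
  j=12: rhs fails.
No witness within the range → none.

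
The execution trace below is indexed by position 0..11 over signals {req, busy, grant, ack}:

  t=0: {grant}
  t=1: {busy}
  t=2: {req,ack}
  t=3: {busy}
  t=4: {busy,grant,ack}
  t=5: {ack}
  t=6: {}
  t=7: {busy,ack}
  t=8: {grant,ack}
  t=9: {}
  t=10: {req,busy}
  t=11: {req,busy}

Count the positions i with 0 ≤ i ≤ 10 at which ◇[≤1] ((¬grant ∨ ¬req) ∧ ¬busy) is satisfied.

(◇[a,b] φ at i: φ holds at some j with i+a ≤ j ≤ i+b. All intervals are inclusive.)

9

Evaluate at each i in [0,10]:
  i=0: ✓ (witness j=0)
  i=1: ✓ (witness j=2)
  i=2: ✓ (witness j=2)
  i=3: ✗ (none in [3,4])
  i=4: ✓ (witness j=5)
  i=5: ✓ (witness j=5)
  i=6: ✓ (witness j=6)
  i=7: ✓ (witness j=8)
  i=8: ✓ (witness j=8)
  i=9: ✓ (witness j=9)
  i=10: ✗ (none in [10,11])
Positions where it holds: {0, 1, 2, 4, 5, 6, 7, 8, 9} → 9.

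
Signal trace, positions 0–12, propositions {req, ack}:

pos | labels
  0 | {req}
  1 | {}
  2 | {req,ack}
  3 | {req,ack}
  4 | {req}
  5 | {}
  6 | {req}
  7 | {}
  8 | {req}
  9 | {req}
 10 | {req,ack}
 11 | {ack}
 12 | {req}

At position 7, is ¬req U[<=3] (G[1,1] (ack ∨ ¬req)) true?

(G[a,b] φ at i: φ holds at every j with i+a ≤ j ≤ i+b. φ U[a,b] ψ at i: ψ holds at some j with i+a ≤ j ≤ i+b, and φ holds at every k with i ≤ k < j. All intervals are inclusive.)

Does not hold

Need some j in [7,10] with G[1,1] (ack ∨ ¬req), and ¬req at every k in [7,j-1].
  j=7: G[1,1] (ack ∨ ¬req) — fails at 8.
  j=8: G[1,1] (ack ∨ ¬req) — fails at 9.
  j=9: G[1,1] (ack ∨ ¬req) holds, but ¬req fails at k=8 → not this j.
  j=10: G[1,1] (ack ∨ ¬req) holds, but ¬req fails at k=8 → not this j.
No j in the window works → until fails.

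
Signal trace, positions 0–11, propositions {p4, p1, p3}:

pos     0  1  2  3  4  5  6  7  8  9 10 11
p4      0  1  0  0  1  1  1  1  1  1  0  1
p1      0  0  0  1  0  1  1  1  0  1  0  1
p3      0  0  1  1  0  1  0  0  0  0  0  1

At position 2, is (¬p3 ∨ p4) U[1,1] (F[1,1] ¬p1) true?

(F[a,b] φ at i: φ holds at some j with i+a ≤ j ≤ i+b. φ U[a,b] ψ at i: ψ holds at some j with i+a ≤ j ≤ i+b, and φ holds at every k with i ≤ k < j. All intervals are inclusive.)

Need some j in [3,3] with F[1,1] ¬p1, and (¬p3 ∨ p4) at every k in [2,j-1].
  j=3: F[1,1] ¬p1 holds, but (¬p3 ∨ p4) fails at k=2 → not this j.
No j in the window works → until fails.

False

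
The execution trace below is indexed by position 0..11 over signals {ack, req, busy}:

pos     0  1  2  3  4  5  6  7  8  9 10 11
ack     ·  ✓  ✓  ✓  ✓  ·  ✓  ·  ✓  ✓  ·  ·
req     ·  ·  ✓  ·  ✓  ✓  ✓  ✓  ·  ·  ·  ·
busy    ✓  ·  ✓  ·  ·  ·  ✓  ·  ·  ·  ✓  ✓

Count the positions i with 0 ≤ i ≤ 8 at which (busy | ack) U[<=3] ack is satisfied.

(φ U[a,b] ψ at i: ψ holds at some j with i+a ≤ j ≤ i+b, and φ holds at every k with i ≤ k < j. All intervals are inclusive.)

Evaluate at each i in [0,8]:
  i=0: ✓ (rhs at j=1; lhs holds on [0,0])
  i=1: ✓ (rhs at j=1)
  i=2: ✓ (rhs at j=2)
  i=3: ✓ (rhs at j=3)
  i=4: ✓ (rhs at j=4)
  i=5: ✗ (lhs fails at k=5 before rhs at j=6)
  i=6: ✓ (rhs at j=6)
  i=7: ✗ (lhs fails at k=7 before rhs at j=8)
  i=8: ✓ (rhs at j=8)
Positions where it holds: {0, 1, 2, 3, 4, 6, 8} → 7.

7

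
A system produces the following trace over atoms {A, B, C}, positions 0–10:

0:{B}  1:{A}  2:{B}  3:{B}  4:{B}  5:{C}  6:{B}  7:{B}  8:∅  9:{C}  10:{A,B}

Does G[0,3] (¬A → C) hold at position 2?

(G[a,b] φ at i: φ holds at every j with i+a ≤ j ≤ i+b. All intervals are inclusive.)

Check (¬A → C) at every j in [2,5]:
  j=2: antecedent true; consequent false → ✗
  j=3: antecedent true; consequent false → ✗
  j=4: antecedent true; consequent false → ✗
  j=5: antecedent true; consequent true → ✓
Fails at j=2 → formula fails.

Does not hold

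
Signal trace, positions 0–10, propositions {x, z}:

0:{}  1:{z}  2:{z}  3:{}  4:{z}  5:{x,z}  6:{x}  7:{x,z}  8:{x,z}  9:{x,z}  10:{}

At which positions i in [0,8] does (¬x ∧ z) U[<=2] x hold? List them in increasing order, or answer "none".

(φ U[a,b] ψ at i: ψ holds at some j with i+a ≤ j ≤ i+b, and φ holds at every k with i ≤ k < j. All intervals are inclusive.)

4, 5, 6, 7, 8

Evaluate at each i in [0,8]:
  i=0: ✗ (no rhs in [0,2])
  i=1: ✗ (no rhs in [1,3])
  i=2: ✗ (no rhs in [2,4])
  i=3: ✗ (lhs fails at k=3 before rhs at j=5)
  i=4: ✓ (rhs at j=5; lhs holds on [4,4])
  i=5: ✓ (rhs at j=5)
  i=6: ✓ (rhs at j=6)
  i=7: ✓ (rhs at j=7)
  i=8: ✓ (rhs at j=8)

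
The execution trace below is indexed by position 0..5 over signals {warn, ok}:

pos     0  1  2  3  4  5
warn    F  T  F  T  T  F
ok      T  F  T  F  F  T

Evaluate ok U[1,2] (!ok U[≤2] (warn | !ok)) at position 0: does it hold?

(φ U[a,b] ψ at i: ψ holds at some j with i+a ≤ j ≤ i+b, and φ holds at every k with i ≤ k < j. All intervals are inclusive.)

Need some j in [1,2] with (!ok U[≤2] (warn | !ok)), and ok at every k in [0,j-1].
  j=1: (!ok U[≤2] (warn | !ok)) holds; ok holds at every k in [0,0] → satisfied.

True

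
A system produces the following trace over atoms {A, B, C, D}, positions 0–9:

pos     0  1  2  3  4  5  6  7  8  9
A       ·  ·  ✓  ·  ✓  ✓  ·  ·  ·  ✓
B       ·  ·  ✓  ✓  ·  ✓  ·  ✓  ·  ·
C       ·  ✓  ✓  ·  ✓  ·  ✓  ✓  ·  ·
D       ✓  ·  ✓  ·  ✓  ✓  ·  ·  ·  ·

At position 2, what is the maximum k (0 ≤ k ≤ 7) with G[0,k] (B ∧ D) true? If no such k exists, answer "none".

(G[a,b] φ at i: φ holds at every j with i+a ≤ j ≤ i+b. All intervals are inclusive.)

(B ∧ D) must hold from j=2 onward; find where it first fails.
  j=2: holds
  j=3: fails
Holds on [2,2], so largest k = 0.

0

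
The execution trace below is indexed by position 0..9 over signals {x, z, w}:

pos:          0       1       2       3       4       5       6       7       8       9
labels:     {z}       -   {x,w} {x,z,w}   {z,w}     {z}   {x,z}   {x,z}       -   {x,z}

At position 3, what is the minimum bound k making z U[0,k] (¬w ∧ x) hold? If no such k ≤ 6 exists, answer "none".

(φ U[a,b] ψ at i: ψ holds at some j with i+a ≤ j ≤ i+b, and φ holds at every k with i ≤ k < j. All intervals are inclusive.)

3

Need earliest j ≥ 3 with (¬w ∧ x), and z at every k in [3,j-1].
  j=3: rhs fails.
  j=4: rhs fails.
  j=5: rhs fails.
  j=6: rhs holds; lhs holds on [3,5]. k = 3.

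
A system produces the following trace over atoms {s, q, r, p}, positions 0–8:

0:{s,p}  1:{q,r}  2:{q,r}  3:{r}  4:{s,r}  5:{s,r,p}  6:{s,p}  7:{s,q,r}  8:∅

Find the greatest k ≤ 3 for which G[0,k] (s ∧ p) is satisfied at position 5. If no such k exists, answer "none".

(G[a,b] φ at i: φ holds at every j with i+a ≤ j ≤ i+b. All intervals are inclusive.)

(s ∧ p) must hold from j=5 onward; find where it first fails.
  j=5: holds
  j=6: holds
  j=7: fails
Holds on [5,6], so largest k = 1.

1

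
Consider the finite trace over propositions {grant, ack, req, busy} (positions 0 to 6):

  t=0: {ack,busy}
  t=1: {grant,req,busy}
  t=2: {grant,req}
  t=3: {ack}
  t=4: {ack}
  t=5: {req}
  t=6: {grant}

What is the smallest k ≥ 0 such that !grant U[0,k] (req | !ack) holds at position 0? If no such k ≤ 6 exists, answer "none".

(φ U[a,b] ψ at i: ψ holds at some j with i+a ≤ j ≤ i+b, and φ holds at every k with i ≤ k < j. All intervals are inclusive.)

Need earliest j ≥ 0 with (req | !ack), and !grant at every k in [0,j-1].
  j=0: rhs fails.
  j=1: rhs holds; lhs holds on [0,0]. k = 1.

1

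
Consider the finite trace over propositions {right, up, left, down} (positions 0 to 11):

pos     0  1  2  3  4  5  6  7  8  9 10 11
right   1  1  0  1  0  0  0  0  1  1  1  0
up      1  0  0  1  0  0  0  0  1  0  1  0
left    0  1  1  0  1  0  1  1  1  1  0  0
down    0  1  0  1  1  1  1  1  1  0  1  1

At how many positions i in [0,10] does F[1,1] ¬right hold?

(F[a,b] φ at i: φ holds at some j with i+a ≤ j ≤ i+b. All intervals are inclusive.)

Evaluate at each i in [0,10]:
  i=0: ✗ (none in [1,1])
  i=1: ✓ (witness j=2)
  i=2: ✗ (none in [3,3])
  i=3: ✓ (witness j=4)
  i=4: ✓ (witness j=5)
  i=5: ✓ (witness j=6)
  i=6: ✓ (witness j=7)
  i=7: ✗ (none in [8,8])
  i=8: ✗ (none in [9,9])
  i=9: ✗ (none in [10,10])
  i=10: ✓ (witness j=11)
Positions where it holds: {1, 3, 4, 5, 6, 10} → 6.

6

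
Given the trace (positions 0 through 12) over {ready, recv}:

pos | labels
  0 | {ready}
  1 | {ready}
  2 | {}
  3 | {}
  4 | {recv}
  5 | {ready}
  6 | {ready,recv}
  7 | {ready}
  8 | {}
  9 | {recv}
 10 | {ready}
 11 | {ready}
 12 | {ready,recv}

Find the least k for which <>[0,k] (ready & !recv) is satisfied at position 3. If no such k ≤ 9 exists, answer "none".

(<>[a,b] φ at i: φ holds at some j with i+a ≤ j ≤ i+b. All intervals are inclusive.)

Scan j = 3,4,… for (ready & !recv):
  j=3: fails
  j=4: fails
  j=5: holds
First hit at j=5, so smallest k = 5-3 = 2.

2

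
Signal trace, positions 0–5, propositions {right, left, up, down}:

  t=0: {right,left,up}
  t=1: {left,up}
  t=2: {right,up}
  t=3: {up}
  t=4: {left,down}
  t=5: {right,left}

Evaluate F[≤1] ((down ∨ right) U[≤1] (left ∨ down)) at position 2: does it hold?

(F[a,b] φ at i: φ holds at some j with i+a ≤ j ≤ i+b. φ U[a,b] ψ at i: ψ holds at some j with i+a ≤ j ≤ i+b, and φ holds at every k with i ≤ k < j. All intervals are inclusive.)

No

Check ((down ∨ right) U[≤1] (left ∨ down)) at each j in [2,3]:
  j=2: fails
  j=3: fails
No position in the window satisfies it → formula fails.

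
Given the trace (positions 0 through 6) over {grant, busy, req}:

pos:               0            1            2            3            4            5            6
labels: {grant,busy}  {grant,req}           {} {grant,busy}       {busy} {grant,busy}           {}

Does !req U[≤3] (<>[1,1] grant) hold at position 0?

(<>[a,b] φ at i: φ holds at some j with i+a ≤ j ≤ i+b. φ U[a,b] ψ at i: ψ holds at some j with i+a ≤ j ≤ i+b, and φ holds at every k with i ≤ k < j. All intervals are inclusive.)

Need some j in [0,3] with <>[1,1] grant, and !req at every k in [0,j-1].
  j=0: <>[1,1] grant holds; no prefix to check → satisfied.

Yes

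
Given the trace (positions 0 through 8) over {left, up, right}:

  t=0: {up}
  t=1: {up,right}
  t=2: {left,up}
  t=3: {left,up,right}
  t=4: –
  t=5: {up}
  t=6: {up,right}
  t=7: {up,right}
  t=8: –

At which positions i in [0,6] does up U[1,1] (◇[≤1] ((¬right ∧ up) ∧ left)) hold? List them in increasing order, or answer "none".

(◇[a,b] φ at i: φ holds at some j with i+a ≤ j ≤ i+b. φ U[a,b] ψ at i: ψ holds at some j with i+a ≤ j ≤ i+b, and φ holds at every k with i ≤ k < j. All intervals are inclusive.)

0, 1

Evaluate at each i in [0,6]:
  i=0: ✓ (rhs at j=1; lhs holds on [0,0])
  i=1: ✓ (rhs at j=2; lhs holds on [1,1])
  i=2: ✗ (no rhs in [3,3])
  i=3: ✗ (no rhs in [4,4])
  i=4: ✗ (no rhs in [5,5])
  i=5: ✗ (no rhs in [6,6])
  i=6: ✗ (no rhs in [7,7])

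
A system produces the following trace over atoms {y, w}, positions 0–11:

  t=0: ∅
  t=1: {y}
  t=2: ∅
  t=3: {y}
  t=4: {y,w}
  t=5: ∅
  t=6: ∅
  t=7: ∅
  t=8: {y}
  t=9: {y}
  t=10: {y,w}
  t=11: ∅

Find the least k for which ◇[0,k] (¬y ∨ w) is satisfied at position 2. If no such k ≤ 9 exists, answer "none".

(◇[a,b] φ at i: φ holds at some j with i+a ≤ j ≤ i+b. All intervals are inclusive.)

Scan j = 2,3,… for (¬y ∨ w):
  j=2: holds
First hit at j=2, so smallest k = 2-2 = 0.

0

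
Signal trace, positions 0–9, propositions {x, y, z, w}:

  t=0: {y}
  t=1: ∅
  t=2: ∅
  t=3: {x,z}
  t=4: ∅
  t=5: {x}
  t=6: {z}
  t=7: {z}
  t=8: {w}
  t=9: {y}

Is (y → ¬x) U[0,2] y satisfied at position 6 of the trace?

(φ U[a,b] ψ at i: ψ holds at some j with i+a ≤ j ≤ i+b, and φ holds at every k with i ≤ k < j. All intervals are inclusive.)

No

Need some j in [6,8] with y, and (y → ¬x) at every k in [6,j-1].
  j=6: y false.
  j=7: y false.
  j=8: y false.
No j in the window works → until fails.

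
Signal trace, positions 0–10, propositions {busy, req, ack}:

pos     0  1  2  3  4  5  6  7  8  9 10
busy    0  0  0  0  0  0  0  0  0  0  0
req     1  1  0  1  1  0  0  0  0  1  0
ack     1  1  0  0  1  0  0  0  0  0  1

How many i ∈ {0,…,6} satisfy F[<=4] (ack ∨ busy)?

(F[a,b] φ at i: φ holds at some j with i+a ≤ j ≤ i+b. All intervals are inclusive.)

6

Evaluate at each i in [0,6]:
  i=0: ✓ (witness j=0)
  i=1: ✓ (witness j=1)
  i=2: ✓ (witness j=4)
  i=3: ✓ (witness j=4)
  i=4: ✓ (witness j=4)
  i=5: ✗ (none in [5,9])
  i=6: ✓ (witness j=10)
Positions where it holds: {0, 1, 2, 3, 4, 6} → 6.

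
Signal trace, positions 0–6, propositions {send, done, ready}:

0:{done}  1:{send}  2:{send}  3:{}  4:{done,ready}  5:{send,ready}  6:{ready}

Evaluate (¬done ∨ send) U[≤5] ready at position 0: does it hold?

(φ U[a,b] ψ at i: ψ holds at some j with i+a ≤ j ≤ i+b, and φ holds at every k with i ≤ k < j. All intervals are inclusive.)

No

Need some j in [0,5] with ready, and (¬done ∨ send) at every k in [0,j-1].
  j=0: ready false.
  j=1: ready false.
  j=2: ready false.
  j=3: ready false.
  j=4: ready holds, but (¬done ∨ send) fails at k=0 → not this j.
  j=5: ready holds, but (¬done ∨ send) fails at k=0 → not this j.
No j in the window works → until fails.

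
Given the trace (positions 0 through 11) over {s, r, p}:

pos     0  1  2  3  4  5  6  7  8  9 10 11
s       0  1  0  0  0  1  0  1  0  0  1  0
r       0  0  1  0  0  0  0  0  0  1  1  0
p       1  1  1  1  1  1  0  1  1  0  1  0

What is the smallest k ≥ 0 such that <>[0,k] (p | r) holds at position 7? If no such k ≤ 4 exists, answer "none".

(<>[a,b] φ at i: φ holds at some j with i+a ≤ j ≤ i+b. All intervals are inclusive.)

0

Scan j = 7,8,… for (p | r):
  j=7: holds
First hit at j=7, so smallest k = 7-7 = 0.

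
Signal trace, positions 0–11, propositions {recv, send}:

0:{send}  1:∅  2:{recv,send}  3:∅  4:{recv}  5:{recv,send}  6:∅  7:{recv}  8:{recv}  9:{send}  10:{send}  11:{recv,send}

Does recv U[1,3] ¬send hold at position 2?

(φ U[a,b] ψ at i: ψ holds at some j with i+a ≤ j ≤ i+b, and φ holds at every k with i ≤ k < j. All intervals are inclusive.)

Need some j in [3,5] with ¬send, and recv at every k in [2,j-1].
  j=3: ¬send holds; recv holds at every k in [2,2] → satisfied.

Holds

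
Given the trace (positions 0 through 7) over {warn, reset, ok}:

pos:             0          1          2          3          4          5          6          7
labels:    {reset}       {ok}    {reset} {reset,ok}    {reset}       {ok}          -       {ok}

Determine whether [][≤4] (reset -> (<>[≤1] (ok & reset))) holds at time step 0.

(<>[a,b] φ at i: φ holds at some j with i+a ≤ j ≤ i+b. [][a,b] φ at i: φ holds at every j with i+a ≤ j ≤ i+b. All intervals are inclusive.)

Check (reset -> (<>[≤1] (ok & reset))) at every j in [0,4]:
  j=0: antecedent true; consequent fails (none in [0,1]) → ✗
  j=1: antecedent false → ✓
  j=2: antecedent true; consequent holds (witness at 3) → ✓
  j=3: antecedent true; consequent holds (witness at 3) → ✓
  j=4: antecedent true; consequent fails (none in [4,5]) → ✗
Fails at j=0 → formula fails.

No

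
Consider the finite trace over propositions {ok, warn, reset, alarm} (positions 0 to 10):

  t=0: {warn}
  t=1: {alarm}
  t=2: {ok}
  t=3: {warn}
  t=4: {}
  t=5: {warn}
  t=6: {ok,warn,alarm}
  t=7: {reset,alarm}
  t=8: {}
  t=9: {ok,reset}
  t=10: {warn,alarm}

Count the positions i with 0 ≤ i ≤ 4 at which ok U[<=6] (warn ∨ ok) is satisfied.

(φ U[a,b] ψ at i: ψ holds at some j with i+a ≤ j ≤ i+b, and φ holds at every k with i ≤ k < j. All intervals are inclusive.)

3

Evaluate at each i in [0,4]:
  i=0: ✓ (rhs at j=0)
  i=1: ✗ (lhs fails at k=1 before rhs at j=2)
  i=2: ✓ (rhs at j=2)
  i=3: ✓ (rhs at j=3)
  i=4: ✗ (lhs fails at k=4 before rhs at j=5)
Positions where it holds: {0, 2, 3} → 3.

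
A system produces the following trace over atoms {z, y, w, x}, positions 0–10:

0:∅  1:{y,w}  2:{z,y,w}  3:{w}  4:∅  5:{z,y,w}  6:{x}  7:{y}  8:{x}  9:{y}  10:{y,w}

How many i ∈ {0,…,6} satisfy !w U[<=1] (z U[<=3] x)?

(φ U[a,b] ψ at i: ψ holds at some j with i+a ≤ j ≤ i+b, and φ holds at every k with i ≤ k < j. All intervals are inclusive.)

Evaluate at each i in [0,6]:
  i=0: ✗ (no rhs in [0,1])
  i=1: ✗ (no rhs in [1,2])
  i=2: ✗ (no rhs in [2,3])
  i=3: ✗ (no rhs in [3,4])
  i=4: ✓ (rhs at j=5; lhs holds on [4,4])
  i=5: ✓ (rhs at j=5)
  i=6: ✓ (rhs at j=6)
Positions where it holds: {4, 5, 6} → 3.

3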